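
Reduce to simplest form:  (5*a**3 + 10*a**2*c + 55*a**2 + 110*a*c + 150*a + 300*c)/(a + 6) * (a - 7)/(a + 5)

5*a**2 + 10*a*c - 35*a - 70*c

Factor: 5*a**3 + 10*a**2*c + 55*a**2 + 110*a*c + 150*a + 300*c = 5*(a + 5)*(a + 2*c)*(a + 6)
Cancel the common factors (a + 6), (a + 5).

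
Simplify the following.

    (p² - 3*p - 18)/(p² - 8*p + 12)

Factor: p² - 3*p - 18 = (p + 3)·(p - 6);  p² - 8*p + 12 = (p - 2)·(p - 6)
Cancel the common factor (p - 6).

(p + 3)/(p - 2)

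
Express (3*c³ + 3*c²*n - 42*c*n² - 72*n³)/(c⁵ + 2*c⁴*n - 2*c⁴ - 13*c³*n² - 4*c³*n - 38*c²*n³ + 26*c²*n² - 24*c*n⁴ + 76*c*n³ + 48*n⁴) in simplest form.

3/(c² + c*n - 2*c - 2*n)

Factor: 3*c³ + 3*c²*n - 42*c*n² - 72*n³ = 3·(c + 2*n)·(c + 3*n)·(c - 4*n);  c⁵ + 2*c⁴*n - 2*c⁴ - 13*c³*n² - 4*c³*n - 38*c²*n³ + 26*c²*n² - 24*c*n⁴ + 76*c*n³ + 48*n⁴ = (c + 2*n)·(c - 2)·(c + 3*n)·(c + n)·(c - 4*n)
Cancel the common factors (c - 4*n), (c + 3*n), (c + 2*n).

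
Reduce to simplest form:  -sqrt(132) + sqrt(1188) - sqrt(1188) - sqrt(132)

sqrt(132) = 2*sqrt(33); sqrt(1188) = 6*sqrt(33); sqrt(1188) = 6*sqrt(33); sqrt(132) = 2*sqrt(33)
Combine: (-2 + 6 - 6 - 2)·sqrt(33) = -4*sqrt(33)

-4*sqrt(33)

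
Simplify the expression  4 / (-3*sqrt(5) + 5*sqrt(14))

(12*sqrt(5) + 20*sqrt(14))/305

Multiply numerator and denominator by 3*sqrt(5) + 5*sqrt(14).
Denominator becomes 305; numerator becomes 12*sqrt(5) + 20*sqrt(14).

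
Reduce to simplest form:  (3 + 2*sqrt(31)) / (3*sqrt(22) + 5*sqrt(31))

Multiply numerator and denominator by -3*sqrt(22) + 5*sqrt(31).
Denominator becomes 577; numerator becomes -6*sqrt(682) - 9*sqrt(22) + 15*sqrt(31) + 310.

(-6*sqrt(682) - 9*sqrt(22) + 15*sqrt(31) + 310)/577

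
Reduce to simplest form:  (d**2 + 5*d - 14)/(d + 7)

Factor: d**2 + 5*d - 14 = (d - 2)*(d + 7)
Cancel the common factor (d + 7).

d - 2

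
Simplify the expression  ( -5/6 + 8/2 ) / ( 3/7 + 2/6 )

133/32

Numerator: -5/6 + 8/2 = 19/6
Denominator: 3/7 + 2/6 = 16/21
Divide: (19/6) · (21/16) = 133/32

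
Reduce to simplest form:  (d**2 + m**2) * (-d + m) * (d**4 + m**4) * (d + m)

Pair the conjugate factors: (m+d)(m-d) = -d**2 + m**2, then repeat with the next factor.

-d**8 + m**8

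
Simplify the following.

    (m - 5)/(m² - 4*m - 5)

Factor: m² - 4*m - 5 = (m - 5)·(m + 1)
Cancel the common factor (m - 5).

1/(m + 1)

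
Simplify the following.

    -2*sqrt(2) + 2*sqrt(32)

2*sqrt(2) = 2*sqrt(2); 2*sqrt(32) = 8*sqrt(2)
Combine: (-2 + 8)·sqrt(2) = 6*sqrt(2)

6*sqrt(2)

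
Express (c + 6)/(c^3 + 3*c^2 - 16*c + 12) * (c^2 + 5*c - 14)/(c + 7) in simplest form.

1/(c - 1)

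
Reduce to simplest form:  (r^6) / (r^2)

Quotient: r^4

r^4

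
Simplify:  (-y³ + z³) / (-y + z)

Factor as (a-b)(a^2+ab+b^2) with a=z, b=y.

y² + y*z + z²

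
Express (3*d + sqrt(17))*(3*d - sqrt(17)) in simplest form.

Difference of squares with P = 3*d, Q = sqrt(17).

9*d^2 - 17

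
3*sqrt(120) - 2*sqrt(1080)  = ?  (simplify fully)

-6*sqrt(30)

3*sqrt(120) = 6*sqrt(30); 2*sqrt(1080) = 12*sqrt(30)
Combine: (6 - 12)·sqrt(30) = -6*sqrt(30)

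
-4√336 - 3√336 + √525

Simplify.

-23*√21

4√336 = 16*√21; 3√336 = 12*√21; √525 = 5*√21
Combine: (-16 - 12 + 5)·√21 = -23*√21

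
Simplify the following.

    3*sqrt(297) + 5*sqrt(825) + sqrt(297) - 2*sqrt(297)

31*sqrt(33)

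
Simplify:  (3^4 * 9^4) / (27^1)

3^4 = 3^4; 9^4 = 3^8; 27^1 = 3^3
Combine exponents: 3^9

3^9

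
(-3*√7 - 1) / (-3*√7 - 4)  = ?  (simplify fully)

Multiply numerator and denominator by -4 + 3*√7.
Denominator becomes -47; numerator becomes -59 + 9*√7.

(-9*√7 + 59)/47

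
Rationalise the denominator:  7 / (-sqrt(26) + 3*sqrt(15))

Multiply numerator and denominator by sqrt(26) + 3*sqrt(15).
Denominator becomes 109; numerator becomes 7*sqrt(26) + 21*sqrt(15).

(7*sqrt(26) + 21*sqrt(15))/109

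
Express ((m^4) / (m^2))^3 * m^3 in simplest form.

m^9

Inside the bracket: m^2
Raise to the power 3: m^6
Multiply by m^3: add exponents.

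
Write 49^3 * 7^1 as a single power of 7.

7^7

49^3 = 7^6; 7^1 = 7^1
Combine exponents: 7^7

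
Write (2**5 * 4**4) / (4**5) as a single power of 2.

2**5 = 2**5; 4**4 = 2**8; 4**5 = 2**10
Combine exponents: 2**3

2**3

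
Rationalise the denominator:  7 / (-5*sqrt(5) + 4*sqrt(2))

Multiply numerator and denominator by 4*sqrt(2) + 5*sqrt(5).
Denominator becomes -93; numerator becomes 28*sqrt(2) + 35*sqrt(5).

(-35*sqrt(5) - 28*sqrt(2))/93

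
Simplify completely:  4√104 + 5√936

38*√26

4√104 = 8*√26; 5√936 = 30*√26
Combine: (8 + 30)·√26 = 38*√26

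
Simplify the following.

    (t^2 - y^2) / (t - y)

t + y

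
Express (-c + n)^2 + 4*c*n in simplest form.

(c + n)^2

Expand the square and combine the 4*c*n term.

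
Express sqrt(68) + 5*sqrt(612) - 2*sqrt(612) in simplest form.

sqrt(68) = 2*sqrt(17); 5*sqrt(612) = 30*sqrt(17); 2*sqrt(612) = 12*sqrt(17)
Combine: (2 + 30 - 12)·sqrt(17) = 20*sqrt(17)

20*sqrt(17)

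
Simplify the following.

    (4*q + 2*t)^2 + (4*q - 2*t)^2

32*q^2 + 8*t^2

Only the even-power cross terms survive.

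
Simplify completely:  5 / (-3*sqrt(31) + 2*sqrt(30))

(-15*sqrt(31) - 10*sqrt(30))/159

Multiply numerator and denominator by 2*sqrt(30) + 3*sqrt(31).
Denominator becomes -159; numerator becomes 10*sqrt(30) + 15*sqrt(31).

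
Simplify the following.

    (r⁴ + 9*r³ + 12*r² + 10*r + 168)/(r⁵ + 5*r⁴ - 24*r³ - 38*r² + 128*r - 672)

1/(r - 4)

Factor: r⁴ + 9*r³ + 12*r² + 10*r + 168 = (r + 7)·(r² - 2*r + 6)·(r + 4);  r⁵ + 5*r⁴ - 24*r³ - 38*r² + 128*r - 672 = (r - 4)·(r + 4)·(r² - 2*r + 6)·(r + 7)
Cancel the common factors (r² - 2*r + 6), (r + 4), (r + 7).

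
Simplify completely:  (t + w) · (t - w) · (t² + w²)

t⁴ - w⁴

Telescope via difference of squares: (t+w)(t-w) = t² - w², then repeat with the next factor.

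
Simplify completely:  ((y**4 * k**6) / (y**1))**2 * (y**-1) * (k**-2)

k**10*y**5

Inside the bracket: y**3 * k**6
Raise to the power 2: y**6 * k**12
Multiply by (y**-1) * (k**-2): add exponents.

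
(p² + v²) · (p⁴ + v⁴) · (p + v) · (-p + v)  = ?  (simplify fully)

Pair the conjugate factors: (v+p)(v-p) = -p² + v², then repeat with the next factor.

-p⁸ + v⁸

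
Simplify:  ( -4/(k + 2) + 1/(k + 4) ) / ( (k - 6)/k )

(-3*k² - 14*k)/(k³ - 28*k - 48)

Numerator: -4/(k + 2) + 1/(k + 4) = (-3*k - 14)/(k² + 6*k + 8)
Denominator: (k - 6)/k = (k - 6)/k
Divide: ((-3*k - 14)/(k² + 6*k + 8)) · (k/(k - 6)) = (-3*k² - 14*k)/(k³ - 28*k - 48)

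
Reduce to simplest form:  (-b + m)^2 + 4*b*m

(b + m)^2

After expansion: b^2 + 2*b*m + m^2 — a perfect-square trinomial.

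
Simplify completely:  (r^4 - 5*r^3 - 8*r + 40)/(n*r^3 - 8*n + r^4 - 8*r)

Factor: r^4 - 5*r^3 - 8*r + 40 = (r - 5)*(r - 2)*(r^2 + 2*r + 4);  n*r^3 - 8*n + r^4 - 8*r = (n + r)*(r - 2)*(r^2 + 2*r + 4)
Cancel the common factors (r^2 + 2*r + 4), (r - 2).

(r - 5)/(n + r)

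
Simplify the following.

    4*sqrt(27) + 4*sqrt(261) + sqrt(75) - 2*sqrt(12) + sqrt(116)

13*sqrt(3) + 14*sqrt(29)

4*sqrt(27) = 12*sqrt(3); 4*sqrt(261) = 12*sqrt(29); sqrt(75) = 5*sqrt(3); 2*sqrt(12) = 4*sqrt(3); sqrt(116) = 2*sqrt(29)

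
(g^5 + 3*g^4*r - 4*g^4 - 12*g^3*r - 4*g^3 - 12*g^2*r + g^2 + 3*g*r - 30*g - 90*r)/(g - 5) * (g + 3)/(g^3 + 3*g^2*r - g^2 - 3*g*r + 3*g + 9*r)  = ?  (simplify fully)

g^2 + 5*g + 6

Factor: g^5 + 3*g^4*r - 4*g^4 - 12*g^3*r - 4*g^3 - 12*g^2*r + g^2 + 3*g*r - 30*g - 90*r = (g + 2)*(g^2 - g + 3)*(g - 5)*(g + 3*r);  g^3 + 3*g^2*r - g^2 - 3*g*r + 3*g + 9*r = (g^2 - g + 3)*(g + 3*r)
Cancel the common factors (g^2 - g + 3), (g + 3*r), (g - 5).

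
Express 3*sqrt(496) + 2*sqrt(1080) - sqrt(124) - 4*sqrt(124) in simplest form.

2*sqrt(31) + 12*sqrt(30)

3*sqrt(496) = 12*sqrt(31); 2*sqrt(1080) = 12*sqrt(30); sqrt(124) = 2*sqrt(31); 4*sqrt(124) = 8*sqrt(31)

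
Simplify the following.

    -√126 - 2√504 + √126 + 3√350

√126 = 3*√14; 2√504 = 12*√14; √126 = 3*√14; 3√350 = 15*√14
Combine: (-3 - 12 + 3 + 15)·√14 = 3*√14

3*√14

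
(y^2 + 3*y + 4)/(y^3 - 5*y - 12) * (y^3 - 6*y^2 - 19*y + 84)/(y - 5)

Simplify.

(y^2 - 3*y - 28)/(y - 5)

Factor: y^3 - 5*y - 12 = (y - 3)*(y^2 + 3*y + 4);  y^3 - 6*y^2 - 19*y + 84 = (y - 7)*(y - 3)*(y + 4)
Cancel the common factors (y^2 + 3*y + 4), (y - 3).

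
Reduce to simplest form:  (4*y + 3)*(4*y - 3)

Difference of squares with P = 4*y, Q = 3.

16*y**2 - 9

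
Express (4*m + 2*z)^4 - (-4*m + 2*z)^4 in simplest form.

256*m*z*(4*m^2 + z^2)

Binomially expand both and collect terms in (2*z), (4*m).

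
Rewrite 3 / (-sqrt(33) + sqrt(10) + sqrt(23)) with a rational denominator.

(30*sqrt(23) + 69*sqrt(10) + 3*sqrt(7590))/460

Group as (sqrt(10) + sqrt(23)) - sqrt(33); multiply by (sqrt(10) + sqrt(23)) + sqrt(33), then rationalise the remaining surd.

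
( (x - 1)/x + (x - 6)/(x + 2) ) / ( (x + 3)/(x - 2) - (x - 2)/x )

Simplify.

Numerator: (x - 1)/x + (x - 6)/(x + 2) = (2*x**2 - 5*x - 2)/(x**2 + 2*x)
Denominator: (x + 3)/(x - 2) - (x - 2)/x = (7*x - 4)/(x**2 - 2*x)
Divide: ((2*x**2 - 5*x - 2)/(x**2 + 2*x)) · ((x**2 - 2*x)/(7*x - 4)) = (2*x**3 - 9*x**2 + 8*x + 4)/(7*x**2 + 10*x - 8)

(2*x**3 - 9*x**2 + 8*x + 4)/(7*x**2 + 10*x - 8)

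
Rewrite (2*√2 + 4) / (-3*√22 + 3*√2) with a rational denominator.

(-√22 - √11 - √2 - 1)/15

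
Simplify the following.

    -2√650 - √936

-16*√26

2√650 = 10*√26; √936 = 6*√26
Combine: (-10 - 6)·√26 = -16*√26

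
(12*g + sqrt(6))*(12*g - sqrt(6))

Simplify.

Difference of squares with P = 12*g, Q = sqrt(6).

144*g**2 - 6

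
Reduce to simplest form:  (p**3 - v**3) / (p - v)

p**3 - v**3 = (p - v)(p**2 + p*v + v**2).

p**2 + p*v + v**2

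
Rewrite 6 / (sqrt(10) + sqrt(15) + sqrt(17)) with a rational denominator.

(-15*sqrt(102) + 12*sqrt(17) + 18*sqrt(15) + 33*sqrt(10))/134

Group as (sqrt(10) + sqrt(15)) + sqrt(17); multiply by (sqrt(10) + sqrt(15)) - sqrt(17), then rationalise the remaining surd.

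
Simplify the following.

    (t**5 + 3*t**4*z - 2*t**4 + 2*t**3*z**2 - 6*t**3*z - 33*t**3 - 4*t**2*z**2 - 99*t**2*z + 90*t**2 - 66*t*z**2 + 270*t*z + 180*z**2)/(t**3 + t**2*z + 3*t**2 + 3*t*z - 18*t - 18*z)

t**2 + 2*t*z - 5*t - 10*z

Factor: t**5 + 3*t**4*z - 2*t**4 + 2*t**3*z**2 - 6*t**3*z - 33*t**3 - 4*t**2*z**2 - 99*t**2*z + 90*t**2 - 66*t*z**2 + 270*t*z + 180*z**2 = (t - 5)*(t + z)*(t - 3)*(t + 6)*(t + 2*z);  t**3 + t**2*z + 3*t**2 + 3*t*z - 18*t - 18*z = (t - 3)*(t + 6)*(t + z)
Cancel the common factors (t - 3), (t + 6), (t + z).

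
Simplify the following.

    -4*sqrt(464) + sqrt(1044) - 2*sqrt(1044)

-22*sqrt(29)

4*sqrt(464) = 16*sqrt(29); sqrt(1044) = 6*sqrt(29); 2*sqrt(1044) = 12*sqrt(29)
Combine: (-16 + 6 - 12)·sqrt(29) = -22*sqrt(29)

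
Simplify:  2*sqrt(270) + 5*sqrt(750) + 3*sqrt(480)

2*sqrt(270) = 6*sqrt(30); 5*sqrt(750) = 25*sqrt(30); 3*sqrt(480) = 12*sqrt(30)
Combine: (6 + 25 + 12)·sqrt(30) = 43*sqrt(30)

43*sqrt(30)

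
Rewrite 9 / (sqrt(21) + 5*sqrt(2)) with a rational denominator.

(-9*sqrt(21) + 45*sqrt(2))/29

Multiply numerator and denominator by -sqrt(21) + 5*sqrt(2).
Denominator becomes 29; numerator becomes -9*sqrt(21) + 45*sqrt(2).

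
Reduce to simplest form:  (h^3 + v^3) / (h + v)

h^2 - h*v + v^2

v^3 + h^3 = (h + v)(h^2 - h*v + v^2).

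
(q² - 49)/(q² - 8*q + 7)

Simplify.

(q + 7)/(q - 1)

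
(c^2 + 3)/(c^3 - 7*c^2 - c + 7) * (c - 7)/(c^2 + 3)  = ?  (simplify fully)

1/(c^2 - 1)

Factor: c^3 - 7*c^2 - c + 7 = (c - 1)*(c - 7)*(c + 1)
Cancel the common factors (c^2 + 3), (c - 7).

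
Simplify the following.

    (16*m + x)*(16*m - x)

Difference of squares with P = 16*m, Q = x.

256*m^2 - x^2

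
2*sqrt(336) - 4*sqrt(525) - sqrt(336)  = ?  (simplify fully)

-16*sqrt(21)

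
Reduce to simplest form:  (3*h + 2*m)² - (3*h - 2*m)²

24*h*m

Write as f((3*h),(2*m)) - f((3*h),-(2*m)) and expand.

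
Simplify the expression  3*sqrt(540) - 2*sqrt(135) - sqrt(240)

3*sqrt(540) = 18*sqrt(15); 2*sqrt(135) = 6*sqrt(15); sqrt(240) = 4*sqrt(15)
Combine: (18 - 6 - 4)·sqrt(15) = 8*sqrt(15)

8*sqrt(15)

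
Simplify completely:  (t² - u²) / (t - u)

t + u

t² - u² factors as (t - u)*(t + u).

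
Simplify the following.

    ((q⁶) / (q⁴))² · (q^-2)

Inside the bracket: q²
Raise to the power 2: q⁴
Multiply by (q^-2): add exponents.

q²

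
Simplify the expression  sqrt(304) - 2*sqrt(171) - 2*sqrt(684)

sqrt(304) = 4*sqrt(19); 2*sqrt(171) = 6*sqrt(19); 2*sqrt(684) = 12*sqrt(19)
Combine: (4 - 6 - 12)·sqrt(19) = -14*sqrt(19)

-14*sqrt(19)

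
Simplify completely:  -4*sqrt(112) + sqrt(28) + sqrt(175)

-9*sqrt(7)

4*sqrt(112) = 16*sqrt(7); sqrt(28) = 2*sqrt(7); sqrt(175) = 5*sqrt(7)
Combine: (-16 + 2 + 5)·sqrt(7) = -9*sqrt(7)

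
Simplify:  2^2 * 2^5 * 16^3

2^2 = 2^2; 2^5 = 2^5; 16^3 = 2^12
Combine exponents: 2^19

2^19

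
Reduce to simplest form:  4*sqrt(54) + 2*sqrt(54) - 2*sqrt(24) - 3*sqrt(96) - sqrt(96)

-2*sqrt(6)

4*sqrt(54) = 12*sqrt(6); 2*sqrt(54) = 6*sqrt(6); 2*sqrt(24) = 4*sqrt(6); 3*sqrt(96) = 12*sqrt(6); sqrt(96) = 4*sqrt(6)
Combine: (12 + 6 - 4 - 12 - 4)·sqrt(6) = -2*sqrt(6)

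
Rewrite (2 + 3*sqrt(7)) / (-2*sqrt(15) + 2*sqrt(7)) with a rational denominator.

Multiply numerator and denominator by 2*sqrt(7) + 2*sqrt(15).
Denominator becomes -32; numerator becomes 4*sqrt(7) + 4*sqrt(15) + 42 + 6*sqrt(105).

(-3*sqrt(105) - 21 - 2*sqrt(15) - 2*sqrt(7))/16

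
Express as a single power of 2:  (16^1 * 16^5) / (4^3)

2^18

16^1 = 2^4; 16^5 = 2^20; 4^3 = 2^6
Combine exponents: 2^18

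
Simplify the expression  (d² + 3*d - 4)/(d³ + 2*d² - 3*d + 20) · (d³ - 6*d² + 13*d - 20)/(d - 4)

Factor: d² + 3*d - 4 = (d - 1)·(d + 4);  d³ + 2*d² - 3*d + 20 = (d² - 2*d + 5)·(d + 4);  d³ - 6*d² + 13*d - 20 = (d - 4)·(d² - 2*d + 5)
Cancel the common factors (d² - 2*d + 5), (d + 4), (d - 4).

d - 1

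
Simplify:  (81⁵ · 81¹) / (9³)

81⁵ = 3^20; 81¹ = 3^4; 9³ = 3^6
Combine exponents: 3^18

3^18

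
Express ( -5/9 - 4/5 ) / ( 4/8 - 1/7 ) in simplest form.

-854/225

Numerator: -5/9 - 4/5 = -61/45
Denominator: 4/8 - 1/7 = 5/14
Divide: (-61/45) · (14/5) = -854/225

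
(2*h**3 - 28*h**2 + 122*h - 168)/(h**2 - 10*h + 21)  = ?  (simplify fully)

2*h - 8

Factor: 2*h**3 - 28*h**2 + 122*h - 168 = 2*(h - 3)*(h - 7)*(h - 4);  h**2 - 10*h + 21 = (h - 7)*(h - 3)
Cancel the common factors (h - 3), (h - 7).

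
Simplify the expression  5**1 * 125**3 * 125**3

5**19

5**1 = 5**1; 125**3 = 5**9; 125**3 = 5**9
Combine exponents: 5**19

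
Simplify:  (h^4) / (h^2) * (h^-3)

Quotient: h^2
Multiply by (h^-3): add exponents.

1/h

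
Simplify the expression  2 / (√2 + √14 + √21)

Group as (√2 + √14) + √21; multiply by (√2 + √14) - √21, then rationalise the remaining surd.

(-56*√3 - 10*√21 + 18*√14 + 66*√2)/87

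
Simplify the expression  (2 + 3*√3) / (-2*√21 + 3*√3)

Multiply numerator and denominator by 3*√3 + 2*√21.
Denominator becomes -57; numerator becomes 6*√3 + 4*√21 + 27 + 18*√7.

(-18*√7 - 27 - 4*√21 - 6*√3)/57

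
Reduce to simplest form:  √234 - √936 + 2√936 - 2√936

-3*√26

√234 = 3*√26; √936 = 6*√26; 2√936 = 12*√26; 2√936 = 12*√26
Combine: (3 - 6 + 12 - 12)·√26 = -3*√26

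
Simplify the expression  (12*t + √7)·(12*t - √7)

144*t² - 7

(12*t)^2 - (√7)^2 = 144*t² - 7.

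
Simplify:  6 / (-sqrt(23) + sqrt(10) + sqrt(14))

(-6*sqrt(23) + 114*sqrt(14) + 162*sqrt(10) + 24*sqrt(805))/559

Group as (sqrt(10) + sqrt(14)) - sqrt(23); multiply by (sqrt(10) + sqrt(14)) + sqrt(23), then rationalise the remaining surd.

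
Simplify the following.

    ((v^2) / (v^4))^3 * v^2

Inside the bracket: (v^-2)
Raise to the power 3: (v^-6)
Multiply by v^2: add exponents.

v^(-4)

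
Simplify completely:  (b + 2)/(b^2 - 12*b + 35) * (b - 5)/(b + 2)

Factor: b^2 - 12*b + 35 = (b - 7)*(b - 5)
Cancel the common factors (b + 2), (b - 5).

1/(b - 7)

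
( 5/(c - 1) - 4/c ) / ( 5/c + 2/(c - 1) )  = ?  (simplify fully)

Numerator: 5/(c - 1) - 4/c = (c + 4)/(c^2 - c)
Denominator: 5/c + 2/(c - 1) = (7*c - 5)/(c^2 - c)
Divide: ((c + 4)/(c^2 - c)) · ((c^2 - c)/(7*c - 5)) = (c + 4)/(7*c - 5)

(c + 4)/(7*c - 5)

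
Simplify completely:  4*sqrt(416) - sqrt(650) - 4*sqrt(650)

-9*sqrt(26)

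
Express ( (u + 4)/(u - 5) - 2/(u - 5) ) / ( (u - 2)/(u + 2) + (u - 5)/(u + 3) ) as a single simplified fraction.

(u³ + 7*u² + 16*u + 12)/(2*u³ - 12*u² - 6*u + 80)

Numerator: (u + 4)/(u - 5) - 2/(u - 5) = (u + 2)/(u - 5)
Denominator: (u - 2)/(u + 2) + (u - 5)/(u + 3) = (2*u² - 2*u - 16)/(u² + 5*u + 6)
Divide: ((u + 2)/(u - 5)) · ((u² + 5*u + 6)/(2*u² - 2*u - 16)) = (u³ + 7*u² + 16*u + 12)/(2*u³ - 12*u² - 6*u + 80)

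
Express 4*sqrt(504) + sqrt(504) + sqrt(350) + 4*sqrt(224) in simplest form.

51*sqrt(14)

4*sqrt(504) = 24*sqrt(14); sqrt(504) = 6*sqrt(14); sqrt(350) = 5*sqrt(14); 4*sqrt(224) = 16*sqrt(14)
Combine: (24 + 6 + 5 + 16)·sqrt(14) = 51*sqrt(14)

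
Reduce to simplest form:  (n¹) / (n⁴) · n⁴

n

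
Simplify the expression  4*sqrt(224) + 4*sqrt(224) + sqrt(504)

38*sqrt(14)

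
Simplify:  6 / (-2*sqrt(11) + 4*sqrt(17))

Multiply numerator and denominator by 2*sqrt(11) + 4*sqrt(17).
Denominator becomes 228; numerator becomes 12*sqrt(11) + 24*sqrt(17).

(sqrt(11) + 2*sqrt(17))/19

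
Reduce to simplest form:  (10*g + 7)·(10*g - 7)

100*g² - 49

Difference of squares with P = 10*g, Q = 7.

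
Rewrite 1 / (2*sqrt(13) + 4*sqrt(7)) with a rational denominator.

Multiply numerator and denominator by -4*sqrt(7) + 2*sqrt(13).
Denominator becomes -60; numerator becomes -4*sqrt(7) + 2*sqrt(13).

(-sqrt(13) + 2*sqrt(7))/30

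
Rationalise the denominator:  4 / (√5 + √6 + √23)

(-11*√6 - 12*√5 + √690 + 6*√23)/3

Group as (√6 + √23) + √5; multiply by (√6 + √23) - √5, then rationalise the remaining surd.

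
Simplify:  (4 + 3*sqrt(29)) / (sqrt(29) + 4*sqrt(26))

Multiply numerator and denominator by -4*sqrt(26) + sqrt(29).
Denominator becomes -387; numerator becomes -12*sqrt(754) - 16*sqrt(26) + 4*sqrt(29) + 87.

(-87 - 4*sqrt(29) + 16*sqrt(26) + 12*sqrt(754))/387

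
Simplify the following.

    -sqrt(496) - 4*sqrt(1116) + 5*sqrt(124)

sqrt(496) = 4*sqrt(31); 4*sqrt(1116) = 24*sqrt(31); 5*sqrt(124) = 10*sqrt(31)
Combine: (-4 - 24 + 10)·sqrt(31) = -18*sqrt(31)

-18*sqrt(31)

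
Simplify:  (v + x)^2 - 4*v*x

Expanding gives v^2 - 2*v*x + x^2, a perfect square.

(v - x)^2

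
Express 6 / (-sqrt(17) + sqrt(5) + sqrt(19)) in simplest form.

Group as (sqrt(5) + sqrt(19)) - sqrt(17); multiply by (sqrt(5) + sqrt(19)) + sqrt(17), then rationalise the remaining surd.

(-42*sqrt(17) + 18*sqrt(19) + 186*sqrt(5) + 12*sqrt(1615))/331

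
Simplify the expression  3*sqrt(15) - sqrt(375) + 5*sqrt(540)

3*sqrt(15) = 3*sqrt(15); sqrt(375) = 5*sqrt(15); 5*sqrt(540) = 30*sqrt(15)
Combine: (3 - 5 + 30)·sqrt(15) = 28*sqrt(15)

28*sqrt(15)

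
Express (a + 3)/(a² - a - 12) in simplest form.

1/(a - 4)

Factor: a² - a - 12 = (a - 4)·(a + 3)
Cancel the common factor (a + 3).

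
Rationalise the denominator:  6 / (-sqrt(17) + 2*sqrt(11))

(2*sqrt(17) + 4*sqrt(11))/9

Multiply numerator and denominator by sqrt(17) + 2*sqrt(11).
Denominator becomes 27; numerator becomes 6*sqrt(17) + 12*sqrt(11).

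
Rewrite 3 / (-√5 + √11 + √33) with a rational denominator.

(-27*√11 - 22*√15 + 39*√5 + 17*√33)/23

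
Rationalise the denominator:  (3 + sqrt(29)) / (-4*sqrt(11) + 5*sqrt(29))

Multiply numerator and denominator by 4*sqrt(11) + 5*sqrt(29).
Denominator becomes 549; numerator becomes 12*sqrt(11) + 4*sqrt(319) + 15*sqrt(29) + 145.

(12*sqrt(11) + 4*sqrt(319) + 15*sqrt(29) + 145)/549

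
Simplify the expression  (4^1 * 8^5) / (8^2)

4^1 = 2^2; 8^5 = 2^15; 8^2 = 2^6
Combine exponents: 2^11

2^11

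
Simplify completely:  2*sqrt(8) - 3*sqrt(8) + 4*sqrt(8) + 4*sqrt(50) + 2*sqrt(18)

2*sqrt(8) = 4*sqrt(2); 3*sqrt(8) = 6*sqrt(2); 4*sqrt(8) = 8*sqrt(2); 4*sqrt(50) = 20*sqrt(2); 2*sqrt(18) = 6*sqrt(2)
Combine: (4 - 6 + 8 + 20 + 6)·sqrt(2) = 32*sqrt(2)

32*sqrt(2)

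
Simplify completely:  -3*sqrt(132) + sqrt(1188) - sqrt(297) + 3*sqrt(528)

9*sqrt(33)

3*sqrt(132) = 6*sqrt(33); sqrt(1188) = 6*sqrt(33); sqrt(297) = 3*sqrt(33); 3*sqrt(528) = 12*sqrt(33)
Combine: (-6 + 6 - 3 + 12)·sqrt(33) = 9*sqrt(33)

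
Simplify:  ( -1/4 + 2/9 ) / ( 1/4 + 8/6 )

Numerator: -1/4 + 2/9 = -1/36
Denominator: 1/4 + 8/6 = 19/12
Divide: (-1/36) · (12/19) = -1/57

-1/57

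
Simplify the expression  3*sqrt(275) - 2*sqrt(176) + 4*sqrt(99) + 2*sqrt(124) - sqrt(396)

4*sqrt(31) + 13*sqrt(11)

3*sqrt(275) = 15*sqrt(11); 2*sqrt(176) = 8*sqrt(11); 4*sqrt(99) = 12*sqrt(11); 2*sqrt(124) = 4*sqrt(31); sqrt(396) = 6*sqrt(11)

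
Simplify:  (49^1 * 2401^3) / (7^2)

7^12

49^1 = 7^2; 2401^3 = 7^12; 7^2 = 7^2
Combine exponents: 7^12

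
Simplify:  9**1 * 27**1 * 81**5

3**25

9**1 = 3**2; 27**1 = 3**3; 81**5 = 3**20
Combine exponents: 3**25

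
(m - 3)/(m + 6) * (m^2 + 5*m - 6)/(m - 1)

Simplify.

Factor: m^2 + 5*m - 6 = (m - 1)*(m + 6)
Cancel the common factors (m + 6), (m - 1).

m - 3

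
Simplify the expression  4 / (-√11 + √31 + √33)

(-212*√11 + 36*√33 + 52*√31 + 88*√93)/1283

Group as (√31 + √33) - √11; multiply by (√31 + √33) + √11, then rationalise the remaining surd.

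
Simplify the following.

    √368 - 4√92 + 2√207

2*√23

√368 = 4*√23; 4√92 = 8*√23; 2√207 = 6*√23
Combine: (4 - 8 + 6)·√23 = 2*√23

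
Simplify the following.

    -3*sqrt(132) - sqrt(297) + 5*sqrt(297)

3*sqrt(132) = 6*sqrt(33); sqrt(297) = 3*sqrt(33); 5*sqrt(297) = 15*sqrt(33)
Combine: (-6 - 3 + 15)·sqrt(33) = 6*sqrt(33)

6*sqrt(33)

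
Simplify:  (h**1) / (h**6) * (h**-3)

h**(-8)

Quotient: (h**-5)
Multiply by (h**-3): add exponents.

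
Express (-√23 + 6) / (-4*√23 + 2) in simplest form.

(-11*√23 + 40)/182

Multiply numerator and denominator by 2 + 4*√23.
Denominator becomes -364; numerator becomes -80 + 22*√23.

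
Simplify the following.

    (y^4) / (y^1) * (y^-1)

y^2

Quotient: y^3
Multiply by (y^-1): add exponents.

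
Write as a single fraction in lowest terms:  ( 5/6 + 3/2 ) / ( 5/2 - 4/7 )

Numerator: 5/6 + 3/2 = 7/3
Denominator: 5/2 - 4/7 = 27/14
Divide: (7/3) · (14/27) = 98/81

98/81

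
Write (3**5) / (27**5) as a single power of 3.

3**(-10)

3**5 = 3**5; 27**5 = 3**15
Combine exponents: 3**(-10)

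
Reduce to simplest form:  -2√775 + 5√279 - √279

2*√31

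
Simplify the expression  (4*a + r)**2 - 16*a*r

(4*a - r)**2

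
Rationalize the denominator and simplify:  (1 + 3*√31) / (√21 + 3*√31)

Multiply numerator and denominator by -√21 + 3*√31.
Denominator becomes 258; numerator becomes -3*√651 - √21 + 3*√31 + 279.

(-3*√651 - √21 + 3*√31 + 279)/258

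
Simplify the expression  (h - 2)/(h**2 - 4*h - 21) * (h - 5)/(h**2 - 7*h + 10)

1/(h**2 - 4*h - 21)

Factor: h**2 - 4*h - 21 = (h - 7)*(h + 3);  h**2 - 7*h + 10 = (h - 5)*(h - 2)
Cancel the common factors (h - 2), (h - 5).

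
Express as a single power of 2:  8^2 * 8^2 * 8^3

8^2 = 2^6; 8^2 = 2^6; 8^3 = 2^9
Combine exponents: 2^21

2^21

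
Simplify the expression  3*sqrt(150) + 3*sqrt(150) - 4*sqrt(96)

3*sqrt(150) = 15*sqrt(6); 3*sqrt(150) = 15*sqrt(6); 4*sqrt(96) = 16*sqrt(6)
Combine: (15 + 15 - 16)·sqrt(6) = 14*sqrt(6)

14*sqrt(6)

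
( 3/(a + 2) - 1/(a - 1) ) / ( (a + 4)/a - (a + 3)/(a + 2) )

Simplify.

(2*a**2 - 5*a)/(3*a**2 + 5*a - 8)

Numerator: 3/(a + 2) - 1/(a - 1) = (2*a - 5)/(a**2 + a - 2)
Denominator: (a + 4)/a - (a + 3)/(a + 2) = (3*a + 8)/(a**2 + 2*a)
Divide: ((2*a - 5)/(a**2 + a - 2)) · ((a**2 + 2*a)/(3*a + 8)) = (2*a**2 - 5*a)/(3*a**2 + 5*a - 8)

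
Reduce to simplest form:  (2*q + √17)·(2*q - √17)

4*q² - 17

Product of conjugates: (P+Q)(P-Q) = P^2 - Q^2.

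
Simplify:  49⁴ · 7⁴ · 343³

49⁴ = 7^8; 7⁴ = 7^4; 343³ = 7^9
Combine exponents: 7^21

7^21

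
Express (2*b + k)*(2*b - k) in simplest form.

Product of conjugates: (P+Q)(P-Q) = P^2 - Q^2.

4*b^2 - k^2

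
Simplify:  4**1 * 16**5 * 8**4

4**1 = 2**2; 16**5 = 2**20; 8**4 = 2**12
Combine exponents: 2**34

2**34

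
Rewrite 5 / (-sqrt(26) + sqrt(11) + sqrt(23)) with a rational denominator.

(-20*sqrt(26) + 35*sqrt(23) + 95*sqrt(11) + 5*sqrt(6578))/474

Group as (sqrt(11) + sqrt(23)) - sqrt(26); multiply by (sqrt(11) + sqrt(23)) + sqrt(26), then rationalise the remaining surd.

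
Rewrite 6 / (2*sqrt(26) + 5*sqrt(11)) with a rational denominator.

Multiply numerator and denominator by -2*sqrt(26) + 5*sqrt(11).
Denominator becomes 171; numerator becomes -12*sqrt(26) + 30*sqrt(11).

(-4*sqrt(26) + 10*sqrt(11))/57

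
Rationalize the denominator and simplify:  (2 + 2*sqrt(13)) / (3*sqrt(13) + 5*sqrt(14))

(-78 - 6*sqrt(13) + 10*sqrt(14) + 10*sqrt(182))/233

Multiply numerator and denominator by -5*sqrt(14) + 3*sqrt(13).
Denominator becomes -233; numerator becomes -10*sqrt(182) - 10*sqrt(14) + 6*sqrt(13) + 78.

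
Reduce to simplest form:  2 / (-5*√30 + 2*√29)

Multiply numerator and denominator by 2*√29 + 5*√30.
Denominator becomes -634; numerator becomes 4*√29 + 10*√30.

(-5*√30 - 2*√29)/317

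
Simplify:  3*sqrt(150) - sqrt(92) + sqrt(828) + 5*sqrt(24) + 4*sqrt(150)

4*sqrt(23) + 45*sqrt(6)

3*sqrt(150) = 15*sqrt(6); sqrt(92) = 2*sqrt(23); sqrt(828) = 6*sqrt(23); 5*sqrt(24) = 10*sqrt(6); 4*sqrt(150) = 20*sqrt(6)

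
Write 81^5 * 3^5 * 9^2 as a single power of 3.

3^29

81^5 = 3^20; 3^5 = 3^5; 9^2 = 3^4
Combine exponents: 3^29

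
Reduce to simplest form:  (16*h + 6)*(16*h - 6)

(16*h)^2 - (6)^2 = 256*h^2 - 36.

256*h^2 - 36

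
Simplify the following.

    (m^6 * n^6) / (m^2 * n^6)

m^4

Quotient: m^4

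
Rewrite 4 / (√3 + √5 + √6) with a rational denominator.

(-3*√10 + √6 + 2*√5 + 4*√3)/7

Group as (√5 + √6) + √3; multiply by (√5 + √6) - √3, then rationalise the remaining surd.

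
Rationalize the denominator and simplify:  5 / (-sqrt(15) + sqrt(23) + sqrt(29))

Group as (sqrt(23) + sqrt(29)) - sqrt(15); multiply by (sqrt(23) + sqrt(29)) + sqrt(15), then rationalise the remaining surd.

(-185*sqrt(15) + 45*sqrt(29) + 105*sqrt(23) + 10*sqrt(10005))/1299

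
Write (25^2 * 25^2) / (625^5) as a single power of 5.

25^2 = 5^4; 25^2 = 5^4; 625^5 = 5^20
Combine exponents: 5^(-12)

5^(-12)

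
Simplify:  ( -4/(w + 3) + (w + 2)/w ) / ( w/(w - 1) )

Numerator: -4/(w + 3) + (w + 2)/w = (w^2 + w + 6)/(w^2 + 3*w)
Denominator: w/(w - 1) = w/(w - 1)
Divide: ((w^2 + w + 6)/(w^2 + 3*w)) · ((w - 1)/w) = (w^3 + 5*w - 6)/(w^3 + 3*w^2)

(w^3 + 5*w - 6)/(w^3 + 3*w^2)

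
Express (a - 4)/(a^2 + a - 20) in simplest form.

1/(a + 5)

Factor: a^2 + a - 20 = (a - 4)*(a + 5)
Cancel the common factor (a - 4).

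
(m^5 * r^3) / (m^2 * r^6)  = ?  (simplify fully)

m^3/r^3

Quotient: m^3 * (r^-3)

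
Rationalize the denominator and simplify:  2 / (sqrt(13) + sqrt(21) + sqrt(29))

(-4*sqrt(7917) + 10*sqrt(29) + 42*sqrt(21) + 74*sqrt(13))/1067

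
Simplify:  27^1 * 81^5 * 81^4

3^39

27^1 = 3^3; 81^5 = 3^20; 81^4 = 3^16
Combine exponents: 3^39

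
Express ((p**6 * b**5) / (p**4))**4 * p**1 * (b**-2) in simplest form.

Inside the bracket: p**2 * b**5
Raise to the power 4: p**8 * b**20
Multiply by p**1 * (b**-2): add exponents.

b**18*p**9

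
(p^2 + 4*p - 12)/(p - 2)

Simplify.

Factor: p^2 + 4*p - 12 = (p + 6)*(p - 2)
Cancel the common factor (p - 2).

p + 6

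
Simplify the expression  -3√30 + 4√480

3√30 = 3*√30; 4√480 = 16*√30
Combine: (-3 + 16)·√30 = 13*√30

13*√30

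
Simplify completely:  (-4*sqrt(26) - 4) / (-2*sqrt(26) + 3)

(4*sqrt(26) + 44)/19

Multiply numerator and denominator by 3 + 2*sqrt(26).
Denominator becomes -95; numerator becomes -220 - 20*sqrt(26).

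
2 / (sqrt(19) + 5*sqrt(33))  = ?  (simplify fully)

(-sqrt(19) + 5*sqrt(33))/403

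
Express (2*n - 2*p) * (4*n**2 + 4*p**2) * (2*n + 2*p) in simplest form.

((2*n)+(2*p))((2*n)-(2*p)) = 4*n**2 - 4*p**2; continue pairing.

16*n**4 - 16*p**4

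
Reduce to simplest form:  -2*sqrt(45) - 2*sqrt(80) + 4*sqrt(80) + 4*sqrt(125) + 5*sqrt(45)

37*sqrt(5)

2*sqrt(45) = 6*sqrt(5); 2*sqrt(80) = 8*sqrt(5); 4*sqrt(80) = 16*sqrt(5); 4*sqrt(125) = 20*sqrt(5); 5*sqrt(45) = 15*sqrt(5)
Combine: (-6 - 8 + 16 + 20 + 15)·sqrt(5) = 37*sqrt(5)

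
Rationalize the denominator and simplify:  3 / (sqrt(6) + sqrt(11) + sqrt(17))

Group as (sqrt(6) + sqrt(11)) + sqrt(17); multiply by (sqrt(6) + sqrt(11)) - sqrt(17), then rationalise the remaining surd.

(-sqrt(1122) + 6*sqrt(11) + 11*sqrt(6))/44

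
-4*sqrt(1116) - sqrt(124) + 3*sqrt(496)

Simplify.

-14*sqrt(31)

4*sqrt(1116) = 24*sqrt(31); sqrt(124) = 2*sqrt(31); 3*sqrt(496) = 12*sqrt(31)
Combine: (-24 - 2 + 12)·sqrt(31) = -14*sqrt(31)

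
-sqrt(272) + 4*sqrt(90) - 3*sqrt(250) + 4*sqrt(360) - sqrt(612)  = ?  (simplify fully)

-10*sqrt(17) + 21*sqrt(10)

sqrt(272) = 4*sqrt(17); 4*sqrt(90) = 12*sqrt(10); 3*sqrt(250) = 15*sqrt(10); 4*sqrt(360) = 24*sqrt(10); sqrt(612) = 6*sqrt(17)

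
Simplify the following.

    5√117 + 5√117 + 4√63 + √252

18*√7 + 30*√13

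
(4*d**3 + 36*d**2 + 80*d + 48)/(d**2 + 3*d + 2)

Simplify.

Factor: 4*d**3 + 36*d**2 + 80*d + 48 = 4*(d + 1)*(d + 2)*(d + 6);  d**2 + 3*d + 2 = (d + 2)*(d + 1)
Cancel the common factors (d + 1), (d + 2).

4*d + 24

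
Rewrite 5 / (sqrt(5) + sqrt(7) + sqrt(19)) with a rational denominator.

Group as (sqrt(7) + sqrt(19)) + sqrt(5); multiply by (sqrt(7) + sqrt(19)) - sqrt(5), then rationalise the remaining surd.

(-10*sqrt(665) - 35*sqrt(19) + 85*sqrt(7) + 105*sqrt(5))/91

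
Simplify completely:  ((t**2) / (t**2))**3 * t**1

Inside the bracket: 1
Raise to the power 3: 1
Multiply by t**1: add exponents.

t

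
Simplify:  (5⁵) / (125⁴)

5^(-7)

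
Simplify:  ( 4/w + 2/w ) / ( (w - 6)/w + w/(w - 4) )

Numerator: 4/w + 2/w = 6/w
Denominator: (w - 6)/w + w/(w - 4) = (2*w**2 - 10*w + 24)/(w**2 - 4*w)
Divide: (6/w) · ((w**2 - 4*w)/(2*w**2 - 10*w + 24)) = (3*w - 12)/(w**2 - 5*w + 12)

(3*w - 12)/(w**2 - 5*w + 12)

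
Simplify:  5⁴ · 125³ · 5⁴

5^17

5⁴ = 5^4; 125³ = 5^9; 5⁴ = 5^4
Combine exponents: 5^17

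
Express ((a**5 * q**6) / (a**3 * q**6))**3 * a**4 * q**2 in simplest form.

Inside the bracket: a**2
Raise to the power 3: a**6
Multiply by a**4 * q**2: add exponents.

a**10*q**2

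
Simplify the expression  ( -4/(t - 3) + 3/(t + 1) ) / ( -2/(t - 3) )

(t + 13)/(2*t + 2)

Numerator: -4/(t - 3) + 3/(t + 1) = (-t - 13)/(t**2 - 2*t - 3)
Denominator: -2/(t - 3) = -2/(t - 3)
Divide: ((-t - 13)/(t**2 - 2*t - 3)) · (-t/2 + 3/2) = (t + 13)/(2*t + 2)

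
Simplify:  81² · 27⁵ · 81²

81² = 3^8; 27⁵ = 3^15; 81² = 3^8
Combine exponents: 3^31

3^31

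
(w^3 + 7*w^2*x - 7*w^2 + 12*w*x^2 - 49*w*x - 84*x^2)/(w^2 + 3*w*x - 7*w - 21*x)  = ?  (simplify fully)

Factor: w^3 + 7*w^2*x - 7*w^2 + 12*w*x^2 - 49*w*x - 84*x^2 = (w - 7)*(w + 4*x)*(w + 3*x);  w^2 + 3*w*x - 7*w - 21*x = (w + 3*x)*(w - 7)
Cancel the common factors (w + 3*x), (w - 7).

w + 4*x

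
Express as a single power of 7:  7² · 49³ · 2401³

7^20

7² = 7^2; 49³ = 7^6; 2401³ = 7^12
Combine exponents: 7^20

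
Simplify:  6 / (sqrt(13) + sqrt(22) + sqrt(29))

(-3*sqrt(8294) + 9*sqrt(29) + 30*sqrt(22) + 57*sqrt(13))/277

Group as (sqrt(22) + sqrt(29)) + sqrt(13); multiply by (sqrt(22) + sqrt(29)) - sqrt(13), then rationalise the remaining surd.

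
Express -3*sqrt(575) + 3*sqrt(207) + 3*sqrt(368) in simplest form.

3*sqrt(575) = 15*sqrt(23); 3*sqrt(207) = 9*sqrt(23); 3*sqrt(368) = 12*sqrt(23)
Combine: (-15 + 9 + 12)·sqrt(23) = 6*sqrt(23)

6*sqrt(23)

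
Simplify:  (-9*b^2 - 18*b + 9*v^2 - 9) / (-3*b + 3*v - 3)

3*b + 3*v + 3

Factor (3*v)^2 - (3*b + 3)^2 and cancel (-3*b + 3*v - 3).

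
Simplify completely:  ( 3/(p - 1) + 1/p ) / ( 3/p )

(4*p - 1)/(3*p - 3)

Numerator: 3/(p - 1) + 1/p = (4*p - 1)/(p² - p)
Denominator: 3/p = 3/p
Divide: ((4*p - 1)/(p² - p)) · (p/3) = (4*p - 1)/(3*p - 3)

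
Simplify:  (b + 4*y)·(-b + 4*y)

Product of conjugates: (P+Q)(P-Q) = P^2 - Q^2.

-b² + 16*y²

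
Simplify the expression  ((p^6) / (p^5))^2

Inside the bracket: p^1
Raise to the power 2: p^2

p^2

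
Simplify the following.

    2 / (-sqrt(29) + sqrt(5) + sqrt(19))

(10*sqrt(29) + 30*sqrt(19) + 86*sqrt(5) + 4*sqrt(2755))/355

Group as (sqrt(5) + sqrt(19)) - sqrt(29); multiply by (sqrt(5) + sqrt(19)) + sqrt(29), then rationalise the remaining surd.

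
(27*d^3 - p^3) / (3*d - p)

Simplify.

9*d^2 + 3*d*p + p^2

Apply the difference-of-cubes factorisation and cancel (3*d - p).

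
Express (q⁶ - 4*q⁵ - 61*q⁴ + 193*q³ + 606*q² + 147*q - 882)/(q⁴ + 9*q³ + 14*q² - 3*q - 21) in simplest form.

q² - 13*q + 42

Factor: q⁶ - 4*q⁵ - 61*q⁴ + 193*q³ + 606*q² + 147*q - 882 = (q + 7)·(q - 7)·(q² + 3*q + 3)·(q - 1)·(q - 6);  q⁴ + 9*q³ + 14*q² - 3*q - 21 = (q + 7)·(q² + 3*q + 3)·(q - 1)
Cancel the common factors (q² + 3*q + 3), (q + 7), (q - 1).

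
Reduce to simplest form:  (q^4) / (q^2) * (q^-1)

q

Quotient: q^2
Multiply by (q^-1): add exponents.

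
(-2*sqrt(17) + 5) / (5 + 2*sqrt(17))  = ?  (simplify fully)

Multiply numerator and denominator by -2*sqrt(17) + 5.
Denominator becomes -43; numerator becomes -20*sqrt(17) + 93.

-(-2*sqrt(17) + 5)**2/43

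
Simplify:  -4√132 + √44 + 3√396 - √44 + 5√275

4√132 = 8*√33; √44 = 2*√11; 3√396 = 18*√11; √44 = 2*√11; 5√275 = 25*√11

-8*√33 + 43*√11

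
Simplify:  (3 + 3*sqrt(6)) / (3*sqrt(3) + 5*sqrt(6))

(-9*sqrt(2) - 3*sqrt(3) + 5*sqrt(6) + 30)/41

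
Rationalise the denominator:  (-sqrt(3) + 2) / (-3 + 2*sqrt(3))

Multiply numerator and denominator by -2*sqrt(3) - 3.
Denominator becomes -3; numerator becomes -sqrt(3).

sqrt(3)/3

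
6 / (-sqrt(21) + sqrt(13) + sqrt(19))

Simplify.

Group as (sqrt(13) + sqrt(19)) - sqrt(21); multiply by (sqrt(13) + sqrt(19)) + sqrt(21), then rationalise the remaining surd.

(-22*sqrt(21) + 30*sqrt(19) + 54*sqrt(13) + 4*sqrt(5187))/289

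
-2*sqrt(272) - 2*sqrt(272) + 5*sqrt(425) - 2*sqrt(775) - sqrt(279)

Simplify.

-13*sqrt(31) + 9*sqrt(17)

2*sqrt(272) = 8*sqrt(17); 2*sqrt(272) = 8*sqrt(17); 5*sqrt(425) = 25*sqrt(17); 2*sqrt(775) = 10*sqrt(31); sqrt(279) = 3*sqrt(31)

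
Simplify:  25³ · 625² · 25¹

25³ = 5^6; 625² = 5^8; 25¹ = 5^2
Combine exponents: 5^16

5^16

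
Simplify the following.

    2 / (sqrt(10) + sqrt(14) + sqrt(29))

(-8*sqrt(1015) - 10*sqrt(29) + 50*sqrt(14) + 66*sqrt(10))/535

Group as (sqrt(10) + sqrt(14)) + sqrt(29); multiply by (sqrt(10) + sqrt(14)) - sqrt(29), then rationalise the remaining surd.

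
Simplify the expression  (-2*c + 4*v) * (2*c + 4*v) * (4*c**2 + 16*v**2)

-16*c**4 + 256*v**4

Pair the conjugate factors: ((4*v)+(2*c))((4*v)-(2*c)) = -4*c**2 + 16*v**2, then repeat with the next factor.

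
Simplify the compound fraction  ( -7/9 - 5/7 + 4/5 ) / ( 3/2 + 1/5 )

Numerator: -7/9 - 5/7 + 4/5 = -218/315
Denominator: 3/2 + 1/5 = 17/10
Divide: (-218/315) · (10/17) = -436/1071

-436/1071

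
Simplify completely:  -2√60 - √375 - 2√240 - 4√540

-41*√15

2√60 = 4*√15; √375 = 5*√15; 2√240 = 8*√15; 4√540 = 24*√15
Combine: (-4 - 5 - 8 - 24)·√15 = -41*√15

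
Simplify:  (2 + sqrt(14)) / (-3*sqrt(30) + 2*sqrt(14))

(-3*sqrt(105) - 3*sqrt(30) - 14 - 2*sqrt(14))/107

Multiply numerator and denominator by 2*sqrt(14) + 3*sqrt(30).
Denominator becomes -214; numerator becomes 4*sqrt(14) + 28 + 6*sqrt(30) + 6*sqrt(105).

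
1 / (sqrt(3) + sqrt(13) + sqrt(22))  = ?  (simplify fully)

(-sqrt(858) - 3*sqrt(22) + 6*sqrt(13) + 16*sqrt(3))/60

Group as (sqrt(13) + sqrt(22)) + sqrt(3); multiply by (sqrt(13) + sqrt(22)) - sqrt(3), then rationalise the remaining surd.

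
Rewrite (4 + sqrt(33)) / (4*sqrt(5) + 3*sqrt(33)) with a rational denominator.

(-4*sqrt(165) - 16*sqrt(5) + 12*sqrt(33) + 99)/217

Multiply numerator and denominator by -4*sqrt(5) + 3*sqrt(33).
Denominator becomes 217; numerator becomes -4*sqrt(165) - 16*sqrt(5) + 12*sqrt(33) + 99.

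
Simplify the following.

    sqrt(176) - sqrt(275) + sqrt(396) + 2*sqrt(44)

sqrt(176) = 4*sqrt(11); sqrt(275) = 5*sqrt(11); sqrt(396) = 6*sqrt(11); 2*sqrt(44) = 4*sqrt(11)
Combine: (4 - 5 + 6 + 4)·sqrt(11) = 9*sqrt(11)

9*sqrt(11)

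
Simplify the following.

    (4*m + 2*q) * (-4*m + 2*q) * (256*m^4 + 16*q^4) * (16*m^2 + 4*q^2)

-65536*m^8 + 256*q^8

((2*q)+(4*m))((2*q)-(4*m)) = -16*m^2 + 4*q^2; continue pairing.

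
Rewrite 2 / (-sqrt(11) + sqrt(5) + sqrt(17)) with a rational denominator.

Group as (sqrt(5) + sqrt(17)) - sqrt(11); multiply by (sqrt(5) + sqrt(17)) + sqrt(11), then rationalise the remaining surd.

(-22*sqrt(11) - 2*sqrt(17) + 46*sqrt(5) + 4*sqrt(935))/219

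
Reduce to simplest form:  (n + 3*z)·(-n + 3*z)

Product of conjugates: (P+Q)(P-Q) = P^2 - Q^2.

-n² + 9*z²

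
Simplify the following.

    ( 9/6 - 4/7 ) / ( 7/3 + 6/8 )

78/259

Numerator: 9/6 - 4/7 = 13/14
Denominator: 7/3 + 6/8 = 37/12
Divide: (13/14) · (12/37) = 78/259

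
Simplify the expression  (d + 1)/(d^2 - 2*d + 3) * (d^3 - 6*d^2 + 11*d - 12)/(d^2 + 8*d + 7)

(d - 4)/(d + 7)

Factor: d^3 - 6*d^2 + 11*d - 12 = (d - 4)*(d^2 - 2*d + 3);  d^2 + 8*d + 7 = (d + 1)*(d + 7)
Cancel the common factors (d^2 - 2*d + 3), (d + 1).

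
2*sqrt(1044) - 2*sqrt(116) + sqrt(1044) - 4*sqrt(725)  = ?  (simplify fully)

-6*sqrt(29)

2*sqrt(1044) = 12*sqrt(29); 2*sqrt(116) = 4*sqrt(29); sqrt(1044) = 6*sqrt(29); 4*sqrt(725) = 20*sqrt(29)
Combine: (12 - 4 + 6 - 20)·sqrt(29) = -6*sqrt(29)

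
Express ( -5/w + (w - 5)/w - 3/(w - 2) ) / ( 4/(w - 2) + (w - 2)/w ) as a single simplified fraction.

(w² - 15*w + 20)/(w² + 4)

Numerator: -5/w + (w - 5)/w - 3/(w - 2) = (w² - 15*w + 20)/(w² - 2*w)
Denominator: 4/(w - 2) + (w - 2)/w = (w² + 4)/(w² - 2*w)
Divide: ((w² - 15*w + 20)/(w² - 2*w)) · ((w² - 2*w)/(w² + 4)) = (w² - 15*w + 20)/(w² + 4)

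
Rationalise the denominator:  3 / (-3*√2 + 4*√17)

(9*√2 + 12*√17)/254

Multiply numerator and denominator by 3*√2 + 4*√17.
Denominator becomes 254; numerator becomes 9*√2 + 12*√17.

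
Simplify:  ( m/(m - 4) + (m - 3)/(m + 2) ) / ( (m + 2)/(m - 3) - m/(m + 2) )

(2*m³ - 11*m² + 27*m - 36)/(7*m² - 24*m - 16)

Numerator: m/(m - 4) + (m - 3)/(m + 2) = (2*m² - 5*m + 12)/(m² - 2*m - 8)
Denominator: (m + 2)/(m - 3) - m/(m + 2) = (7*m + 4)/(m² - m - 6)
Divide: ((2*m² - 5*m + 12)/(m² - 2*m - 8)) · ((m² - m - 6)/(7*m + 4)) = (2*m³ - 11*m² + 27*m - 36)/(7*m² - 24*m - 16)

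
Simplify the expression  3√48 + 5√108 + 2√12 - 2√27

40*√3

3√48 = 12*√3; 5√108 = 30*√3; 2√12 = 4*√3; 2√27 = 6*√3
Combine: (12 + 30 + 4 - 6)·√3 = 40*√3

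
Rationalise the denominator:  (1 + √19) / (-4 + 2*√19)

(√19 + 7)/10

Multiply numerator and denominator by -2*√19 - 4.
Denominator becomes -60; numerator becomes -42 - 6*√19.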